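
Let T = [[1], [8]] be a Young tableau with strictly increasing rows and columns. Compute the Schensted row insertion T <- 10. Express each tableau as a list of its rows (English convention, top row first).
10 is larger than every entry of row 1, so it is appended to row 1. The new tableau is [[1, 10], [8]].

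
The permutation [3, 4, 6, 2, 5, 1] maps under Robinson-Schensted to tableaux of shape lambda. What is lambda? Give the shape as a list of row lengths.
Row-insert each entry into an empty tableau.

After inserting 3: P = [[3]].
After inserting 4: P = [[3, 4]].
After inserting 6: P = [[3, 4, 6]].
After inserting 2: P = [[2, 4, 6], [3]].
After inserting 5: P = [[2, 4, 5], [3, 6]].
After inserting 1: P = [[1, 4, 5], [2, 6], [3]].

The final insertion tableau P = [[1, 4, 5], [2, 6], [3]] has shape [3, 2, 1].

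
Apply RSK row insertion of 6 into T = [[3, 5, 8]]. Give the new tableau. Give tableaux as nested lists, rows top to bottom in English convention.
In row 1, 6 replaces 8 (the leftmost entry greater than 6); 8 is bumped to row 2. 8 starts a new row 2. The new tableau is [[3, 5, 6], [8]].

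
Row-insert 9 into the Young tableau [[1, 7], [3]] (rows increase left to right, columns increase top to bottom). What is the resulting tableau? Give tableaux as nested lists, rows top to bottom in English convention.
9 is larger than every entry of row 1, so it is appended to row 1. The new tableau is [[1, 7, 9], [3]].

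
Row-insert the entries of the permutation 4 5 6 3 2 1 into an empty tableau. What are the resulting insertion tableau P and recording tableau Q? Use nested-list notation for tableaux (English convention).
Insert each entry of the permutation into P by Schensted row insertion, recording in Q the position of each new cell.

Insert 4: appended to row 1. P = [[4]], Q = [[1]].
Insert 5: appended to row 1. P = [[4, 5]], Q = [[1, 2]].
Insert 6: appended to row 1. P = [[4, 5, 6]], Q = [[1, 2, 3]].
Insert 3: 3 bumps 4 from row 1; 4 starts row 2. P = [[3, 5, 6], [4]], Q = [[1, 2, 3], [4]].
Insert 2: 2 bumps 3 from row 1; 3 bumps 4 from row 2; 4 starts row 3. P = [[2, 5, 6], [3], [4]], Q = [[1, 2, 3], [4], [5]].
Insert 1: 1 bumps 2 from row 1; 2 bumps 3 from row 2; 3 bumps 4 from row 3; 4 starts row 4. P = [[1, 5, 6], [2], [3], [4]], Q = [[1, 2, 3], [4], [5], [6]].

So P = [[1, 5, 6], [2], [3], [4]], Q = [[1, 2, 3], [4], [5], [6]].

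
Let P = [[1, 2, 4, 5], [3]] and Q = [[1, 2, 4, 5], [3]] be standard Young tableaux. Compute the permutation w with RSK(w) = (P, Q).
1 3 2 4 5

Reverse the RSK construction: for i from n down to 1, find the cell of Q containing i, remove the entry at that cell from P, and reverse-bump it up through P; the value ejected from row 1 is w(i).

Step i=5: Q has 5 at row 1, column 4; remove that cell from P, ejecting 5. So w(5) = 5. P is now [[1, 2, 4], [3]].
Step i=4: Q has 4 at row 1, column 3; remove that cell from P, ejecting 4. So w(4) = 4. P is now [[1, 2], [3]].
Step i=3: Q has 3 at row 2, column 1; remove 3 from row 2 of P and reverse-bump: 3 enters row 1 and ejects 2. So w(3) = 2. P is now [[1, 3]].
Step i=2: Q has 2 at row 1, column 2; remove that cell from P, ejecting 3. So w(2) = 3. P is now [[1]].
Step i=1: Q has 1 at row 1, column 1; remove that cell from P, ejecting 1. So w(1) = 1. P is now [].

So w = 1 3 2 4 5.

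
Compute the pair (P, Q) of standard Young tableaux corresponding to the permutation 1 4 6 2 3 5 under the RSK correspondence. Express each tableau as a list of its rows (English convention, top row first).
P = [[1, 2, 3, 5], [4, 6]], Q = [[1, 2, 3, 6], [4, 5]]

Insert each entry of the permutation into P by Schensted row insertion, recording in Q the position of each new cell.

Insert 1: appended to row 1. P = [[1]].
Insert 4: appended to row 1. P = [[1, 4]].
Insert 6: appended to row 1. P = [[1, 4, 6]].
Insert 2: 2 bumps 4 from row 1; 4 starts row 2. P = [[1, 2, 6], [4]].
Insert 3: 3 bumps 6 from row 1; 6 appends to row 2. P = [[1, 2, 3], [4, 6]].
Insert 5: appended to row 1. P = [[1, 2, 3, 5], [4, 6]].

So P = [[1, 2, 3, 5], [4, 6]], Q = [[1, 2, 3, 6], [4, 5]].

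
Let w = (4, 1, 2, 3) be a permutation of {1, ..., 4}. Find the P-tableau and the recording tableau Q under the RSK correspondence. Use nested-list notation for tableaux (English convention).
P = [[1, 2, 3], [4]], Q = [[1, 3, 4], [2]]

Insert each entry of the permutation into P by Schensted row insertion, recording in Q the position of each new cell.

Insert 4: appended to row 1. P = [[4]], Q = [[1]].
Insert 1: 1 bumps 4 from row 1; 4 starts row 2. P = [[1], [4]], Q = [[1], [2]].
Insert 2: appended to row 1. P = [[1, 2], [4]], Q = [[1, 3], [2]].
Insert 3: appended to row 1. P = [[1, 2, 3], [4]], Q = [[1, 3, 4], [2]].

So P = [[1, 2, 3], [4]], Q = [[1, 3, 4], [2]].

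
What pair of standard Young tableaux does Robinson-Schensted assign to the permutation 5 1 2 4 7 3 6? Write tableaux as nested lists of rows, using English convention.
P = [[1, 2, 3, 6], [4, 7], [5]], Q = [[1, 3, 4, 5], [2, 7], [6]]

Insert each entry of the permutation into P by Schensted row insertion, recording in Q the position of each new cell.

Insert 5: appended to row 1. P = [[5]].
Insert 1: 1 bumps 5 from row 1; 5 starts row 2. P = [[1], [5]].
Insert 2: appended to row 1. P = [[1, 2], [5]].
Insert 4: appended to row 1. P = [[1, 2, 4], [5]].
Insert 7: appended to row 1. P = [[1, 2, 4, 7], [5]].
Insert 3: 3 bumps 4 from row 1; 4 bumps 5 from row 2; 5 starts row 3. P = [[1, 2, 3, 7], [4], [5]].
Insert 6: 6 bumps 7 from row 1; 7 appends to row 2. P = [[1, 2, 3, 6], [4, 7], [5]].

So P = [[1, 2, 3, 6], [4, 7], [5]], Q = [[1, 3, 4, 5], [2, 7], [6]].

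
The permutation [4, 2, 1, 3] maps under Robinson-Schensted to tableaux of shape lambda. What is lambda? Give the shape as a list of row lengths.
Row-insert each entry into an empty tableau.

After inserting 4: P = [[4]].
After inserting 2: P = [[2], [4]].
After inserting 1: P = [[1], [2], [4]].
After inserting 3: P = [[1, 3], [2], [4]].

The final insertion tableau P = [[1, 3], [2], [4]] has shape [2, 1, 1].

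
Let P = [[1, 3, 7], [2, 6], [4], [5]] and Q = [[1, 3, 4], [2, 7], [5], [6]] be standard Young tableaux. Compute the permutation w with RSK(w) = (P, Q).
Reverse RSK: for i = n, n-1, ..., 1, locate i in Q, remove the corresponding corner cell from P, and reverse-bump its entry up through P; the value ejected from row 1 is w(i).

So w = 5 4 6 7 2 1 3.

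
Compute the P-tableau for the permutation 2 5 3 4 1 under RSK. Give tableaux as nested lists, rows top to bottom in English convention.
P = [[1, 3, 4], [2], [5]]

Insert 2: appended to row 1. P = [[2]].
Insert 5: appended to row 1. P = [[2, 5]].
Insert 3: 3 bumps 5 from row 1; 5 starts row 2. P = [[2, 3], [5]].
Insert 4: appended to row 1. P = [[2, 3, 4], [5]].
Insert 1: 1 bumps 2 from row 1; 2 bumps 5 from row 2; 5 starts row 3. P = [[1, 3, 4], [2], [5]].

So P = [[1, 3, 4], [2], [5]].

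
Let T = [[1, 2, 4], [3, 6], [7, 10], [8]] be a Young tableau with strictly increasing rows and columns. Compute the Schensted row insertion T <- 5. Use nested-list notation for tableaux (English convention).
5 is larger than every entry of row 1, so it is appended to row 1. The new tableau is [[1, 2, 4, 5], [3, 6], [7, 10], [8]].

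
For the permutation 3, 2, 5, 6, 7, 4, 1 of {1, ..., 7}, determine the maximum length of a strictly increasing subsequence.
4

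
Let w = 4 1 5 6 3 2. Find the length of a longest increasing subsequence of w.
3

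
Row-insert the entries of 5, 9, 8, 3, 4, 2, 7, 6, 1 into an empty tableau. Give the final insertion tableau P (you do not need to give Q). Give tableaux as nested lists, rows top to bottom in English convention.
P = [[1, 4, 6], [2, 7], [3, 8], [5], [9]]

Insert 5: appended to row 1. P = [[5]].
Insert 9: appended to row 1. P = [[5, 9]].
Insert 8: 8 bumps 9 from row 1; 9 starts row 2. P = [[5, 8], [9]].
Insert 3: 3 bumps 5 from row 1; 5 bumps 9 from row 2; 9 starts row 3. P = [[3, 8], [5], [9]].
Insert 4: 4 bumps 8 from row 1; 8 appends to row 2. P = [[3, 4], [5, 8], [9]].
Insert 2: 2 bumps 3 from row 1; 3 bumps 5 from row 2; 5 bumps 9 from row 3; 9 starts row 4. P = [[2, 4], [3, 8], [5], [9]].
Insert 7: appended to row 1. P = [[2, 4, 7], [3, 8], [5], [9]].
Insert 6: 6 bumps 7 from row 1; 7 bumps 8 from row 2; 8 appends to row 3. P = [[2, 4, 6], [3, 7], [5, 8], [9]].
Insert 1: 1 bumps 2 from row 1; 2 bumps 3 from row 2; 3 bumps 5 from row 3; 5 bumps 9 from row 4; 9 starts row 5. P = [[1, 4, 6], [2, 7], [3, 8], [5], [9]].

So P = [[1, 4, 6], [2, 7], [3, 8], [5], [9]].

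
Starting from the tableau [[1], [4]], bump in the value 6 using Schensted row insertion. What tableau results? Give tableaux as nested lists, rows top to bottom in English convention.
6 is larger than every entry of row 1, so it is appended to row 1. The new tableau is [[1, 6], [4]].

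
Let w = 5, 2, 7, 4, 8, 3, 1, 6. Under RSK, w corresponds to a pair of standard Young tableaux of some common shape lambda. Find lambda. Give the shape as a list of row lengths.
[3, 3, 1, 1]

Row-insert each entry into an empty tableau.

After inserting 5: P = [[5]].
After inserting 2: P = [[2], [5]].
After inserting 7: P = [[2, 7], [5]].
After inserting 4: P = [[2, 4], [5, 7]].
After inserting 8: P = [[2, 4, 8], [5, 7]].
After inserting 3: P = [[2, 3, 8], [4, 7], [5]].
After inserting 1: P = [[1, 3, 8], [2, 7], [4], [5]].
After inserting 6: P = [[1, 3, 6], [2, 7, 8], [4], [5]].

The final insertion tableau P = [[1, 3, 6], [2, 7, 8], [4], [5]] has shape [3, 3, 1, 1].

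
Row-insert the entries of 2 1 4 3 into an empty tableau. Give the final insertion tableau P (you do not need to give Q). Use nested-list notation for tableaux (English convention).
P = [[1, 3], [2, 4]]

Insert 2: appended to row 1. P = [[2]].
Insert 1: 1 bumps 2 from row 1; 2 starts row 2. P = [[1], [2]].
Insert 4: appended to row 1. P = [[1, 4], [2]].
Insert 3: 3 bumps 4 from row 1; 4 appends to row 2. P = [[1, 3], [2, 4]].

So P = [[1, 3], [2, 4]].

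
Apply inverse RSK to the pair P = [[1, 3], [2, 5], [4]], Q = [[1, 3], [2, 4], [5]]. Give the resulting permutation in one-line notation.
4 2 5 3 1

Reverse RSK: for i = n, n-1, ..., 1, locate i in Q, remove the corresponding corner cell from P, and reverse-bump its entry up through P; the value ejected from row 1 is w(i).

So w = 4 2 5 3 1.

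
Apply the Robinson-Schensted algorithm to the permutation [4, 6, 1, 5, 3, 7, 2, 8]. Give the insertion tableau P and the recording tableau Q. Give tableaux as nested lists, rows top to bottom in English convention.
P = [[1, 2, 7, 8], [3, 5], [4], [6]], Q = [[1, 2, 6, 8], [3, 4], [5], [7]]

Insert each entry of the permutation into P by Schensted row insertion, recording in Q the position of each new cell.

Insert 4: appended to row 1. P = [[4]], Q = [[1]].
Insert 6: appended to row 1. P = [[4, 6]], Q = [[1, 2]].
Insert 1: 1 bumps 4 from row 1; 4 starts row 2. P = [[1, 6], [4]], Q = [[1, 2], [3]].
Insert 5: 5 bumps 6 from row 1; 6 appends to row 2. P = [[1, 5], [4, 6]], Q = [[1, 2], [3, 4]].
Insert 3: 3 bumps 5 from row 1; 5 bumps 6 from row 2; 6 starts row 3. P = [[1, 3], [4, 5], [6]], Q = [[1, 2], [3, 4], [5]].
Insert 7: appended to row 1. P = [[1, 3, 7], [4, 5], [6]], Q = [[1, 2, 6], [3, 4], [5]].
Insert 2: 2 bumps 3 from row 1; 3 bumps 4 from row 2; 4 bumps 6 from row 3; 6 starts row 4. P = [[1, 2, 7], [3, 5], [4], [6]], Q = [[1, 2, 6], [3, 4], [5], [7]].
Insert 8: appended to row 1. P = [[1, 2, 7, 8], [3, 5], [4], [6]], Q = [[1, 2, 6, 8], [3, 4], [5], [7]].

So P = [[1, 2, 7, 8], [3, 5], [4], [6]], Q = [[1, 2, 6, 8], [3, 4], [5], [7]].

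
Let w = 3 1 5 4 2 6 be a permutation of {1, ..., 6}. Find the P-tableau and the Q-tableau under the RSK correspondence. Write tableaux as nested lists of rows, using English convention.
P = [[1, 2, 6], [3, 4], [5]], Q = [[1, 3, 6], [2, 4], [5]]

Insert each entry of the permutation into P by Schensted row insertion, recording in Q the position of each new cell.

Insert 3: appended to row 1. P = [[3]].
Insert 1: 1 bumps 3 from row 1; 3 starts row 2. P = [[1], [3]].
Insert 5: appended to row 1. P = [[1, 5], [3]].
Insert 4: 4 bumps 5 from row 1; 5 appends to row 2. P = [[1, 4], [3, 5]].
Insert 2: 2 bumps 4 from row 1; 4 bumps 5 from row 2; 5 starts row 3. P = [[1, 2], [3, 4], [5]].
Insert 6: appended to row 1. P = [[1, 2, 6], [3, 4], [5]].

So P = [[1, 2, 6], [3, 4], [5]], Q = [[1, 3, 6], [2, 4], [5]].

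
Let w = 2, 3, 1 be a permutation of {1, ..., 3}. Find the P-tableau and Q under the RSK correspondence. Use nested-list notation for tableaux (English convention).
P = [[1, 3], [2]], Q = [[1, 2], [3]]

Insert each entry of the permutation into P by Schensted row insertion, recording in Q the position of each new cell.

Insert 2: appended to row 1. P = [[2]], Q = [[1]].
Insert 3: appended to row 1. P = [[2, 3]], Q = [[1, 2]].
Insert 1: 1 bumps 2 from row 1; 2 starts row 2. P = [[1, 3], [2]], Q = [[1, 2], [3]].

So P = [[1, 3], [2]], Q = [[1, 2], [3]].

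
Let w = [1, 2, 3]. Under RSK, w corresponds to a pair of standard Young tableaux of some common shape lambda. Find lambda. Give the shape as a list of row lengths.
Row-insert each entry into an empty tableau.

After inserting 1: P = [[1]].
After inserting 2: P = [[1, 2]].
After inserting 3: P = [[1, 2, 3]].

The final insertion tableau P = [[1, 2, 3]] has shape [3].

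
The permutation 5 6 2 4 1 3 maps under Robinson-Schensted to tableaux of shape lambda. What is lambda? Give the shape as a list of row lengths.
Row-insert each entry into an empty tableau.

After inserting 5: P = [[5]].
After inserting 6: P = [[5, 6]].
After inserting 2: P = [[2, 6], [5]].
After inserting 4: P = [[2, 4], [5, 6]].
After inserting 1: P = [[1, 4], [2, 6], [5]].
After inserting 3: P = [[1, 3], [2, 4], [5, 6]].

The final insertion tableau P = [[1, 3], [2, 4], [5, 6]] has shape [2, 2, 2].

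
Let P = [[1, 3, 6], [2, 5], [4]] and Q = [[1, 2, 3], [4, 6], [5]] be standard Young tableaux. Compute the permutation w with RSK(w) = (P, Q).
4 5 6 2 1 3

Reverse the RSK construction: for i from n down to 1, find the cell of Q containing i, remove the entry at that cell from P, and reverse-bump it up through P; the value ejected from row 1 is w(i).

Step i=6: Q has 6 at row 2, column 2; remove 5 from row 2 of P and reverse-bump: 5 enters row 1 and ejects 3. So w(6) = 3. P is now [[1, 5, 6], [2], [4]].
Step i=5: Q has 5 at row 3, column 1; remove 4 from row 3 of P and reverse-bump: 4 enters row 2 and ejects 2; 2 enters row 1 and ejects 1. So w(5) = 1. P is now [[2, 5, 6], [4]].
Step i=4: Q has 4 at row 2, column 1; remove 4 from row 2 of P and reverse-bump: 4 enters row 1 and ejects 2. So w(4) = 2. P is now [[4, 5, 6]].
Step i=3: Q has 3 at row 1, column 3; remove that cell from P, ejecting 6. So w(3) = 6. P is now [[4, 5]].
Step i=2: Q has 2 at row 1, column 2; remove that cell from P, ejecting 5. So w(2) = 5. P is now [[4]].
Step i=1: Q has 1 at row 1, column 1; remove that cell from P, ejecting 4. So w(1) = 4. P is now [].

So w = 4 5 6 2 1 3.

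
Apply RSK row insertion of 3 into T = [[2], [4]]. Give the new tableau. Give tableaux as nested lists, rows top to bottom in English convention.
3 is larger than every entry of row 1, so it is appended to row 1. The new tableau is [[2, 3], [4]].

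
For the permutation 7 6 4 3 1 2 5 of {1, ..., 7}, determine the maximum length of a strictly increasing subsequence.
3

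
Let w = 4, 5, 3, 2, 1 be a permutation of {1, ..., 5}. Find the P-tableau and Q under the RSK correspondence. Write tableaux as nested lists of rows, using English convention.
P = [[1, 5], [2], [3], [4]], Q = [[1, 2], [3], [4], [5]]

Insert each entry of the permutation into P by Schensted row insertion, recording in Q the position of each new cell.

After inserting 4: P = [[4]].
After inserting 5: P = [[4, 5]].
After inserting 3: P = [[3, 5], [4]].
After inserting 2: P = [[2, 5], [3], [4]].
After inserting 1: P = [[1, 5], [2], [3], [4]].

So P = [[1, 5], [2], [3], [4]], Q = [[1, 2], [3], [4], [5]].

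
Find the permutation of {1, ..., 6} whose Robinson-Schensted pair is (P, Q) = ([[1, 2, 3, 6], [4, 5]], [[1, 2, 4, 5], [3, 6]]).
Reverse the RSK construction: for i from n down to 1, find the cell of Q containing i, remove the entry at that cell from P, and reverse-bump it up through P; the value ejected from row 1 is w(i).

Step i=6: Q has 6 at row 2, column 2; remove 5 from row 2 of P and reverse-bump: 5 enters row 1 and ejects 3. So w(6) = 3. P is now [[1, 2, 5, 6], [4]].
Step i=5: Q has 5 at row 1, column 4; remove that cell from P, ejecting 6. So w(5) = 6. P is now [[1, 2, 5], [4]].
Step i=4: Q has 4 at row 1, column 3; remove that cell from P, ejecting 5. So w(4) = 5. P is now [[1, 2], [4]].
Step i=3: Q has 3 at row 2, column 1; remove 4 from row 2 of P and reverse-bump: 4 enters row 1 and ejects 2. So w(3) = 2. P is now [[1, 4]].
Step i=2: Q has 2 at row 1, column 2; remove that cell from P, ejecting 4. So w(2) = 4. P is now [[1]].
Step i=1: Q has 1 at row 1, column 1; remove that cell from P, ejecting 1. So w(1) = 1. P is now [].

So w = 1 4 2 5 6 3.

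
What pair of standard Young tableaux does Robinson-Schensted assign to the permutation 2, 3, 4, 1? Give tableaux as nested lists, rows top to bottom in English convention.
P = [[1, 3, 4], [2]], Q = [[1, 2, 3], [4]]

Insert each entry of the permutation into P by Schensted row insertion, recording in Q the position of each new cell.

Insert 2: appended to row 1. P = [[2]], Q = [[1]].
Insert 3: appended to row 1. P = [[2, 3]], Q = [[1, 2]].
Insert 4: appended to row 1. P = [[2, 3, 4]], Q = [[1, 2, 3]].
Insert 1: 1 bumps 2 from row 1; 2 starts row 2. P = [[1, 3, 4], [2]], Q = [[1, 2, 3], [4]].

So P = [[1, 3, 4], [2]], Q = [[1, 2, 3], [4]].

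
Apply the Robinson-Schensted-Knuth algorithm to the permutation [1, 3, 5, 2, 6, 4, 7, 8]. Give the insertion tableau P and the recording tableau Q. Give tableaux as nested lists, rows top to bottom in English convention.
Insert each entry of the permutation into P by Schensted row insertion, recording in Q the position of each new cell.

Insert 1: appended to row 1. P = [[1]].
Insert 3: appended to row 1. P = [[1, 3]].
Insert 5: appended to row 1. P = [[1, 3, 5]].
Insert 2: 2 bumps 3 from row 1; 3 starts row 2. P = [[1, 2, 5], [3]].
Insert 6: appended to row 1. P = [[1, 2, 5, 6], [3]].
Insert 4: 4 bumps 5 from row 1; 5 appends to row 2. P = [[1, 2, 4, 6], [3, 5]].
Insert 7: appended to row 1. P = [[1, 2, 4, 6, 7], [3, 5]].
Insert 8: appended to row 1. P = [[1, 2, 4, 6, 7, 8], [3, 5]].

So P = [[1, 2, 4, 6, 7, 8], [3, 5]], Q = [[1, 2, 3, 5, 7, 8], [4, 6]].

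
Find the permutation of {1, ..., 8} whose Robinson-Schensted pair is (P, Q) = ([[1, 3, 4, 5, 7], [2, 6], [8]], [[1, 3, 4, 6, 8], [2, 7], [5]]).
Reverse the RSK construction: for i from n down to 1, find the cell of Q containing i, remove the entry at that cell from P, and reverse-bump it up through P; the value ejected from row 1 is w(i).

Step i=8: Q has 8 at row 1, column 5; remove that cell from P, ejecting 7. So w(8) = 7. P is now [[1, 3, 4, 5], [2, 6], [8]].
Step i=7: Q has 7 at row 2, column 2; remove 6 from row 2 of P and reverse-bump: 6 enters row 1 and ejects 5. So w(7) = 5. P is now [[1, 3, 4, 6], [2], [8]].
Step i=6: Q has 6 at row 1, column 4; remove that cell from P, ejecting 6. So w(6) = 6. P is now [[1, 3, 4], [2], [8]].
Step i=5: Q has 5 at row 3, column 1; remove 8 from row 3 of P and reverse-bump: 8 enters row 2 and ejects 2; 2 enters row 1 and ejects 1. So w(5) = 1. P is now [[2, 3, 4], [8]].
Step i=4: Q has 4 at row 1, column 3; remove that cell from P, ejecting 4. So w(4) = 4. P is now [[2, 3], [8]].
Step i=3: Q has 3 at row 1, column 2; remove that cell from P, ejecting 3. So w(3) = 3. P is now [[2], [8]].
Step i=2: Q has 2 at row 2, column 1; remove 8 from row 2 of P and reverse-bump: 8 enters row 1 and ejects 2. So w(2) = 2. P is now [[8]].
Step i=1: Q has 1 at row 1, column 1; remove that cell from P, ejecting 8. So w(1) = 8. P is now [].

So w = 8 2 3 4 1 6 5 7.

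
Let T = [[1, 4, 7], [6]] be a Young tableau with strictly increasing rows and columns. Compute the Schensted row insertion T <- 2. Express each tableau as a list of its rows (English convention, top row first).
[[1, 2, 7], [4], [6]]

In row 1, 2 replaces 4 (the leftmost entry greater than 2); 4 is bumped to row 2. In row 2, 4 replaces 6 (the leftmost entry greater than 4); 6 is bumped to row 3. 6 starts a new row 3. The new tableau is [[1, 2, 7], [4], [6]].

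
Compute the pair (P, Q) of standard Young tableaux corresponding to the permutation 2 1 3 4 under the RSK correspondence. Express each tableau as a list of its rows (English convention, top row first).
Insert each entry of the permutation into P by Schensted row insertion, recording in Q the position of each new cell.

Insert 2: appended to row 1. P = [[2]].
Insert 1: 1 bumps 2 from row 1; 2 starts row 2. P = [[1], [2]].
Insert 3: appended to row 1. P = [[1, 3], [2]].
Insert 4: appended to row 1. P = [[1, 3, 4], [2]].

So P = [[1, 3, 4], [2]], Q = [[1, 3, 4], [2]].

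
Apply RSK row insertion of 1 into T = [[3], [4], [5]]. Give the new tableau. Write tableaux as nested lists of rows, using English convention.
In row 1, 1 replaces 3 (the leftmost entry greater than 1); 3 is bumped to row 2. In row 2, 3 replaces 4 (the leftmost entry greater than 3); 4 is bumped to row 3. In row 3, 4 replaces 5 (the leftmost entry greater than 4); 5 is bumped to row 4. 5 starts a new row 4. The new tableau is [[1], [3], [4], [5]].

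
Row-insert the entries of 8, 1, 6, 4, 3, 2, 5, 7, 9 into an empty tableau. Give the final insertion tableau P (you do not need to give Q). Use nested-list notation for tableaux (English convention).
P = [[1, 2, 5, 7, 9], [3], [4], [6], [8]]

Insert 8: appended to row 1. P = [[8]].
Insert 1: 1 bumps 8 from row 1; 8 starts row 2. P = [[1], [8]].
Insert 6: appended to row 1. P = [[1, 6], [8]].
Insert 4: 4 bumps 6 from row 1; 6 bumps 8 from row 2; 8 starts row 3. P = [[1, 4], [6], [8]].
Insert 3: 3 bumps 4 from row 1; 4 bumps 6 from row 2; 6 bumps 8 from row 3; 8 starts row 4. P = [[1, 3], [4], [6], [8]].
Insert 2: 2 bumps 3 from row 1; 3 bumps 4 from row 2; 4 bumps 6 from row 3; 6 bumps 8 from row 4; 8 starts row 5. P = [[1, 2], [3], [4], [6], [8]].
Insert 5: appended to row 1. P = [[1, 2, 5], [3], [4], [6], [8]].
Insert 7: appended to row 1. P = [[1, 2, 5, 7], [3], [4], [6], [8]].
Insert 9: appended to row 1. P = [[1, 2, 5, 7, 9], [3], [4], [6], [8]].

So P = [[1, 2, 5, 7, 9], [3], [4], [6], [8]].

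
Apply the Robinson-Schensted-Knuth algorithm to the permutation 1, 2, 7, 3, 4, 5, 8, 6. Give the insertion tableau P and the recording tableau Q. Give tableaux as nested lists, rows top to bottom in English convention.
P = [[1, 2, 3, 4, 5, 6], [7, 8]], Q = [[1, 2, 3, 5, 6, 7], [4, 8]]

Insert each entry of the permutation into P by Schensted row insertion, recording in Q the position of each new cell.

Insert 1: appended to row 1. P = [[1]].
Insert 2: appended to row 1. P = [[1, 2]].
Insert 7: appended to row 1. P = [[1, 2, 7]].
Insert 3: 3 bumps 7 from row 1; 7 starts row 2. P = [[1, 2, 3], [7]].
Insert 4: appended to row 1. P = [[1, 2, 3, 4], [7]].
Insert 5: appended to row 1. P = [[1, 2, 3, 4, 5], [7]].
Insert 8: appended to row 1. P = [[1, 2, 3, 4, 5, 8], [7]].
Insert 6: 6 bumps 8 from row 1; 8 appends to row 2. P = [[1, 2, 3, 4, 5, 6], [7, 8]].

So P = [[1, 2, 3, 4, 5, 6], [7, 8]], Q = [[1, 2, 3, 5, 6, 7], [4, 8]].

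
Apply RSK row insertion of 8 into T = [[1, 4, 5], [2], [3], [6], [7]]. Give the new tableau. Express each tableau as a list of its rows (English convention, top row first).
8 is larger than every entry of row 1, so it is appended to row 1. The new tableau is [[1, 4, 5, 8], [2], [3], [6], [7]].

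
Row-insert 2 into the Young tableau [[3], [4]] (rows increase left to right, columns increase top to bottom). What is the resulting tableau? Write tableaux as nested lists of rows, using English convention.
[[2], [3], [4]]

In row 1, 2 replaces 3 (the leftmost entry greater than 2); 3 is bumped to row 2. In row 2, 3 replaces 4 (the leftmost entry greater than 3); 4 is bumped to row 3. 4 starts a new row 3. The new tableau is [[2], [3], [4]].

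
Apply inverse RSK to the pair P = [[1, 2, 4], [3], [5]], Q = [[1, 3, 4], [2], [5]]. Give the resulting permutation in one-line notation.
Reverse the RSK construction: for i from n down to 1, find the cell of Q containing i, remove the entry at that cell from P, and reverse-bump it up through P; the value ejected from row 1 is w(i).

Step i=5: Q has 5 at row 3, column 1; remove 5 from row 3 of P and reverse-bump: 5 enters row 2 and ejects 3; 3 enters row 1 and ejects 2. So w(5) = 2. P is now [[1, 3, 4], [5]].
Step i=4: Q has 4 at row 1, column 3; remove that cell from P, ejecting 4. So w(4) = 4. P is now [[1, 3], [5]].
Step i=3: Q has 3 at row 1, column 2; remove that cell from P, ejecting 3. So w(3) = 3. P is now [[1], [5]].
Step i=2: Q has 2 at row 2, column 1; remove 5 from row 2 of P and reverse-bump: 5 enters row 1 and ejects 1. So w(2) = 1. P is now [[5]].
Step i=1: Q has 1 at row 1, column 1; remove that cell from P, ejecting 5. So w(1) = 5. P is now [].

So w = 5 1 3 4 2.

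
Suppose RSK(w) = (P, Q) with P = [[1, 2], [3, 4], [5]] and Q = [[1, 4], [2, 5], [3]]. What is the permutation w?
Reverse the RSK construction: for i from n down to 1, find the cell of Q containing i, remove the entry at that cell from P, and reverse-bump it up through P; the value ejected from row 1 is w(i).

Step i=5: Q has 5 at row 2, column 2; remove 4 from row 2 of P and reverse-bump: 4 enters row 1 and ejects 2. So w(5) = 2. P is now [[1, 4], [3], [5]].
Step i=4: Q has 4 at row 1, column 2; remove that cell from P, ejecting 4. So w(4) = 4. P is now [[1], [3], [5]].
Step i=3: Q has 3 at row 3, column 1; remove 5 from row 3 of P and reverse-bump: 5 enters row 2 and ejects 3; 3 enters row 1 and ejects 1. So w(3) = 1. P is now [[3], [5]].
Step i=2: Q has 2 at row 2, column 1; remove 5 from row 2 of P and reverse-bump: 5 enters row 1 and ejects 3. So w(2) = 3. P is now [[5]].
Step i=1: Q has 1 at row 1, column 1; remove that cell from P, ejecting 5. So w(1) = 5. P is now [].

So w = 5 3 1 4 2.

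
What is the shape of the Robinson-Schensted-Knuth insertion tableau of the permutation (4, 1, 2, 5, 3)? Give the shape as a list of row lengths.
[3, 2]

Row-insert each entry into an empty tableau.

After inserting 4: P = [[4]].
After inserting 1: P = [[1], [4]].
After inserting 2: P = [[1, 2], [4]].
After inserting 5: P = [[1, 2, 5], [4]].
After inserting 3: P = [[1, 2, 3], [4, 5]].

The final insertion tableau P = [[1, 2, 3], [4, 5]] has shape [3, 2].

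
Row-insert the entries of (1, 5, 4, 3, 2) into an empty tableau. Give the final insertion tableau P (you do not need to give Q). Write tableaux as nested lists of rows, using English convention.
P = [[1, 2], [3], [4], [5]]

Insert 1: appended to row 1. P = [[1]].
Insert 5: appended to row 1. P = [[1, 5]].
Insert 4: 4 bumps 5 from row 1; 5 starts row 2. P = [[1, 4], [5]].
Insert 3: 3 bumps 4 from row 1; 4 bumps 5 from row 2; 5 starts row 3. P = [[1, 3], [4], [5]].
Insert 2: 2 bumps 3 from row 1; 3 bumps 4 from row 2; 4 bumps 5 from row 3; 5 starts row 4. P = [[1, 2], [3], [4], [5]].

So P = [[1, 2], [3], [4], [5]].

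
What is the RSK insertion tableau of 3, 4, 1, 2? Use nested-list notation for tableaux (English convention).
P = [[1, 2], [3, 4]]

Insert 3: appended to row 1. P = [[3]].
Insert 4: appended to row 1. P = [[3, 4]].
Insert 1: 1 bumps 3 from row 1; 3 starts row 2. P = [[1, 4], [3]].
Insert 2: 2 bumps 4 from row 1; 4 appends to row 2. P = [[1, 2], [3, 4]].

So P = [[1, 2], [3, 4]].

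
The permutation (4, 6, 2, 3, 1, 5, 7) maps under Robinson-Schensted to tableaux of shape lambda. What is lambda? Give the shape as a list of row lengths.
Row-insert each entry into an empty tableau.

After inserting 4: P = [[4]].
After inserting 6: P = [[4, 6]].
After inserting 2: P = [[2, 6], [4]].
After inserting 3: P = [[2, 3], [4, 6]].
After inserting 1: P = [[1, 3], [2, 6], [4]].
After inserting 5: P = [[1, 3, 5], [2, 6], [4]].
After inserting 7: P = [[1, 3, 5, 7], [2, 6], [4]].

The final insertion tableau P = [[1, 3, 5, 7], [2, 6], [4]] has shape [4, 2, 1].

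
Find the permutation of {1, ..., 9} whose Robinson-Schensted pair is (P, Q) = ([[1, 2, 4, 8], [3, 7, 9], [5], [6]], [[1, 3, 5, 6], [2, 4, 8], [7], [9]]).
6 1 7 3 5 9 4 8 2

Reverse RSK: for i = n, n-1, ..., 1, locate i in Q, remove the corresponding corner cell from P, and reverse-bump its entry up through P; the value ejected from row 1 is w(i).

So w = 6 1 7 3 5 9 4 8 2.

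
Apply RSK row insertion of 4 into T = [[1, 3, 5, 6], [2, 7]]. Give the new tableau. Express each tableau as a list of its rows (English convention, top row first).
[[1, 3, 4, 6], [2, 5], [7]]

In row 1, 4 replaces 5 (the leftmost entry greater than 4); 5 is bumped to row 2. In row 2, 5 replaces 7 (the leftmost entry greater than 5); 7 is bumped to row 3. 7 starts a new row 3. The new tableau is [[1, 3, 4, 6], [2, 5], [7]].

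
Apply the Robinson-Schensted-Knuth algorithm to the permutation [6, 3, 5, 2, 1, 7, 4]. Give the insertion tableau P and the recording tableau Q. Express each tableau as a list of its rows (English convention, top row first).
Insert each entry of the permutation into P by Schensted row insertion, recording in Q the position of each new cell.

Insert 6: appended to row 1. P = [[6]].
Insert 3: 3 bumps 6 from row 1; 6 starts row 2. P = [[3], [6]].
Insert 5: appended to row 1. P = [[3, 5], [6]].
Insert 2: 2 bumps 3 from row 1; 3 bumps 6 from row 2; 6 starts row 3. P = [[2, 5], [3], [6]].
Insert 1: 1 bumps 2 from row 1; 2 bumps 3 from row 2; 3 bumps 6 from row 3; 6 starts row 4. P = [[1, 5], [2], [3], [6]].
Insert 7: appended to row 1. P = [[1, 5, 7], [2], [3], [6]].
Insert 4: 4 bumps 5 from row 1; 5 appends to row 2. P = [[1, 4, 7], [2, 5], [3], [6]].

So P = [[1, 4, 7], [2, 5], [3], [6]], Q = [[1, 3, 6], [2, 7], [4], [5]].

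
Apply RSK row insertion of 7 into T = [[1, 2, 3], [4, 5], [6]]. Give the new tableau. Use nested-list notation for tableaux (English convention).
7 is larger than every entry of row 1, so it is appended to row 1. The new tableau is [[1, 2, 3, 7], [4, 5], [6]].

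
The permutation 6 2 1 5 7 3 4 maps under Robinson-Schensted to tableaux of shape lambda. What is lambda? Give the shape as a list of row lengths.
[3, 3, 1]

Row-insert each entry into an empty tableau.

After inserting 6: P = [[6]].
After inserting 2: P = [[2], [6]].
After inserting 1: P = [[1], [2], [6]].
After inserting 5: P = [[1, 5], [2], [6]].
After inserting 7: P = [[1, 5, 7], [2], [6]].
After inserting 3: P = [[1, 3, 7], [2, 5], [6]].
After inserting 4: P = [[1, 3, 4], [2, 5, 7], [6]].

The final insertion tableau P = [[1, 3, 4], [2, 5, 7], [6]] has shape [3, 3, 1].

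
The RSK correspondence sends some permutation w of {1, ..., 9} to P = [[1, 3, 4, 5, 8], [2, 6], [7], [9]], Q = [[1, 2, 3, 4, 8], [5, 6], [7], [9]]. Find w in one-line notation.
2 3 4 9 1 7 6 8 5

Reverse the RSK construction: for i from n down to 1, find the cell of Q containing i, remove the entry at that cell from P, and reverse-bump it up through P; the value ejected from row 1 is w(i).

Step i=9: Q has 9 at row 4, column 1; remove 9 from row 4 of P and reverse-bump: 9 enters row 3 and ejects 7; 7 enters row 2 and ejects 6; 6 enters row 1 and ejects 5. So w(9) = 5. P is now [[1, 3, 4, 6, 8], [2, 7], [9]].
Step i=8: Q has 8 at row 1, column 5; remove that cell from P, ejecting 8. So w(8) = 8. P is now [[1, 3, 4, 6], [2, 7], [9]].
Step i=7: Q has 7 at row 3, column 1; remove 9 from row 3 of P and reverse-bump: 9 enters row 2 and ejects 7; 7 enters row 1 and ejects 6. So w(7) = 6. P is now [[1, 3, 4, 7], [2, 9]].
Step i=6: Q has 6 at row 2, column 2; remove 9 from row 2 of P and reverse-bump: 9 enters row 1 and ejects 7. So w(6) = 7. P is now [[1, 3, 4, 9], [2]].
Step i=5: Q has 5 at row 2, column 1; remove 2 from row 2 of P and reverse-bump: 2 enters row 1 and ejects 1. So w(5) = 1. P is now [[2, 3, 4, 9]].
Step i=4: Q has 4 at row 1, column 4; remove that cell from P, ejecting 9. So w(4) = 9. P is now [[2, 3, 4]].
Step i=3: Q has 3 at row 1, column 3; remove that cell from P, ejecting 4. So w(3) = 4. P is now [[2, 3]].
Step i=2: Q has 2 at row 1, column 2; remove that cell from P, ejecting 3. So w(2) = 3. P is now [[2]].
Step i=1: Q has 1 at row 1, column 1; remove that cell from P, ejecting 2. So w(1) = 2. P is now [].

So w = 2 3 4 9 1 7 6 8 5.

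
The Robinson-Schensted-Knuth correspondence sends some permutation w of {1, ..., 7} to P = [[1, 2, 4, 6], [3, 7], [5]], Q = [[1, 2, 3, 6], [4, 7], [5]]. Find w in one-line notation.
1 3 5 4 2 7 6

Reverse the RSK construction: for i from n down to 1, find the cell of Q containing i, remove the entry at that cell from P, and reverse-bump it up through P; the value ejected from row 1 is w(i).

Step i=7: Q has 7 at row 2, column 2; remove 7 from row 2 of P and reverse-bump: 7 enters row 1 and ejects 6. So w(7) = 6. P is now [[1, 2, 4, 7], [3], [5]].
Step i=6: Q has 6 at row 1, column 4; remove that cell from P, ejecting 7. So w(6) = 7. P is now [[1, 2, 4], [3], [5]].
Step i=5: Q has 5 at row 3, column 1; remove 5 from row 3 of P and reverse-bump: 5 enters row 2 and ejects 3; 3 enters row 1 and ejects 2. So w(5) = 2. P is now [[1, 3, 4], [5]].
Step i=4: Q has 4 at row 2, column 1; remove 5 from row 2 of P and reverse-bump: 5 enters row 1 and ejects 4. So w(4) = 4. P is now [[1, 3, 5]].
Step i=3: Q has 3 at row 1, column 3; remove that cell from P, ejecting 5. So w(3) = 5. P is now [[1, 3]].
Step i=2: Q has 2 at row 1, column 2; remove that cell from P, ejecting 3. So w(2) = 3. P is now [[1]].
Step i=1: Q has 1 at row 1, column 1; remove that cell from P, ejecting 1. So w(1) = 1. P is now [].

So w = 1 3 5 4 2 7 6.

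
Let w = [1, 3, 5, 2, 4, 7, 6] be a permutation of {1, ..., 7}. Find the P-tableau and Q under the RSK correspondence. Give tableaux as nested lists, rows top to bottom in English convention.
P = [[1, 2, 4, 6], [3, 5, 7]], Q = [[1, 2, 3, 6], [4, 5, 7]]

Insert each entry of the permutation into P by Schensted row insertion, recording in Q the position of each new cell.

Insert 1: appended to row 1. P = [[1]].
Insert 3: appended to row 1. P = [[1, 3]].
Insert 5: appended to row 1. P = [[1, 3, 5]].
Insert 2: 2 bumps 3 from row 1; 3 starts row 2. P = [[1, 2, 5], [3]].
Insert 4: 4 bumps 5 from row 1; 5 appends to row 2. P = [[1, 2, 4], [3, 5]].
Insert 7: appended to row 1. P = [[1, 2, 4, 7], [3, 5]].
Insert 6: 6 bumps 7 from row 1; 7 appends to row 2. P = [[1, 2, 4, 6], [3, 5, 7]].

So P = [[1, 2, 4, 6], [3, 5, 7]], Q = [[1, 2, 3, 6], [4, 5, 7]].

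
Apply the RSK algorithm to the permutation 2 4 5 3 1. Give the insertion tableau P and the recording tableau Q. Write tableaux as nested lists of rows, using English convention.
P = [[1, 3, 5], [2], [4]], Q = [[1, 2, 3], [4], [5]]

Insert each entry of the permutation into P by Schensted row insertion, recording in Q the position of each new cell.

Insert 2: appended to row 1. P = [[2]].
Insert 4: appended to row 1. P = [[2, 4]].
Insert 5: appended to row 1. P = [[2, 4, 5]].
Insert 3: 3 bumps 4 from row 1; 4 starts row 2. P = [[2, 3, 5], [4]].
Insert 1: 1 bumps 2 from row 1; 2 bumps 4 from row 2; 4 starts row 3. P = [[1, 3, 5], [2], [4]].

So P = [[1, 3, 5], [2], [4]], Q = [[1, 2, 3], [4], [5]].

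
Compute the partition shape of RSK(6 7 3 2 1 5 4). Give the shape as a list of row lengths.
Row-insert each entry into an empty tableau.

After inserting 6: P = [[6]].
After inserting 7: P = [[6, 7]].
After inserting 3: P = [[3, 7], [6]].
After inserting 2: P = [[2, 7], [3], [6]].
After inserting 1: P = [[1, 7], [2], [3], [6]].
After inserting 5: P = [[1, 5], [2, 7], [3], [6]].
After inserting 4: P = [[1, 4], [2, 5], [3, 7], [6]].

The final insertion tableau P = [[1, 4], [2, 5], [3, 7], [6]] has shape [2, 2, 2, 1].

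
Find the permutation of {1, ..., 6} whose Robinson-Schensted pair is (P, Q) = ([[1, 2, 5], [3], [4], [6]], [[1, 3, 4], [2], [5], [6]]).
Reverse the RSK construction: for i from n down to 1, find the cell of Q containing i, remove the entry at that cell from P, and reverse-bump it up through P; the value ejected from row 1 is w(i).

Step i=6: Q has 6 at row 4, column 1; remove 6 from row 4 of P and reverse-bump: 6 enters row 3 and ejects 4; 4 enters row 2 and ejects 3; 3 enters row 1 and ejects 2. So w(6) = 2. P is now [[1, 3, 5], [4], [6]].
Step i=5: Q has 5 at row 3, column 1; remove 6 from row 3 of P and reverse-bump: 6 enters row 2 and ejects 4; 4 enters row 1 and ejects 3. So w(5) = 3. P is now [[1, 4, 5], [6]].
Step i=4: Q has 4 at row 1, column 3; remove that cell from P, ejecting 5. So w(4) = 5. P is now [[1, 4], [6]].
Step i=3: Q has 3 at row 1, column 2; remove that cell from P, ejecting 4. So w(3) = 4. P is now [[1], [6]].
Step i=2: Q has 2 at row 2, column 1; remove 6 from row 2 of P and reverse-bump: 6 enters row 1 and ejects 1. So w(2) = 1. P is now [[6]].
Step i=1: Q has 1 at row 1, column 1; remove that cell from P, ejecting 6. So w(1) = 6. P is now [].

So w = 6 1 4 5 3 2.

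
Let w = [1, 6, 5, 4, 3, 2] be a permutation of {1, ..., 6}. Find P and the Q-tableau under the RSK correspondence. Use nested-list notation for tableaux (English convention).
P = [[1, 2], [3], [4], [5], [6]], Q = [[1, 2], [3], [4], [5], [6]]

Insert each entry of the permutation into P by Schensted row insertion, recording in Q the position of each new cell.

Insert 1: appended to row 1. P = [[1]], Q = [[1]].
Insert 6: appended to row 1. P = [[1, 6]], Q = [[1, 2]].
Insert 5: 5 bumps 6 from row 1; 6 starts row 2. P = [[1, 5], [6]], Q = [[1, 2], [3]].
Insert 4: 4 bumps 5 from row 1; 5 bumps 6 from row 2; 6 starts row 3. P = [[1, 4], [5], [6]], Q = [[1, 2], [3], [4]].
Insert 3: 3 bumps 4 from row 1; 4 bumps 5 from row 2; 5 bumps 6 from row 3; 6 starts row 4. P = [[1, 3], [4], [5], [6]], Q = [[1, 2], [3], [4], [5]].
Insert 2: 2 bumps 3 from row 1; 3 bumps 4 from row 2; 4 bumps 5 from row 3; 5 bumps 6 from row 4; 6 starts row 5. P = [[1, 2], [3], [4], [5], [6]], Q = [[1, 2], [3], [4], [5], [6]].

So P = [[1, 2], [3], [4], [5], [6]], Q = [[1, 2], [3], [4], [5], [6]].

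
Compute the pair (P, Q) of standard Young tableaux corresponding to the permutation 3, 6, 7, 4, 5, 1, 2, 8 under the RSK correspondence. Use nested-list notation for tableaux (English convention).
Insert each entry of the permutation into P by Schensted row insertion, recording in Q the position of each new cell.

Insert 3: appended to row 1. P = [[3]], Q = [[1]].
Insert 6: appended to row 1. P = [[3, 6]], Q = [[1, 2]].
Insert 7: appended to row 1. P = [[3, 6, 7]], Q = [[1, 2, 3]].
Insert 4: 4 bumps 6 from row 1; 6 starts row 2. P = [[3, 4, 7], [6]], Q = [[1, 2, 3], [4]].
Insert 5: 5 bumps 7 from row 1; 7 appends to row 2. P = [[3, 4, 5], [6, 7]], Q = [[1, 2, 3], [4, 5]].
Insert 1: 1 bumps 3 from row 1; 3 bumps 6 from row 2; 6 starts row 3. P = [[1, 4, 5], [3, 7], [6]], Q = [[1, 2, 3], [4, 5], [6]].
Insert 2: 2 bumps 4 from row 1; 4 bumps 7 from row 2; 7 appends to row 3. P = [[1, 2, 5], [3, 4], [6, 7]], Q = [[1, 2, 3], [4, 5], [6, 7]].
Insert 8: appended to row 1. P = [[1, 2, 5, 8], [3, 4], [6, 7]], Q = [[1, 2, 3, 8], [4, 5], [6, 7]].

So P = [[1, 2, 5, 8], [3, 4], [6, 7]], Q = [[1, 2, 3, 8], [4, 5], [6, 7]].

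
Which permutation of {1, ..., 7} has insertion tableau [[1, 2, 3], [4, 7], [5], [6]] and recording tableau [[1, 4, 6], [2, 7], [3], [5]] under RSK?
6 5 1 4 2 7 3

Reverse the RSK construction: for i from n down to 1, find the cell of Q containing i, remove the entry at that cell from P, and reverse-bump it up through P; the value ejected from row 1 is w(i).

Step i=7: Q has 7 at row 2, column 2; remove 7 from row 2 of P and reverse-bump: 7 enters row 1 and ejects 3. So w(7) = 3. P is now [[1, 2, 7], [4], [5], [6]].
Step i=6: Q has 6 at row 1, column 3; remove that cell from P, ejecting 7. So w(6) = 7. P is now [[1, 2], [4], [5], [6]].
Step i=5: Q has 5 at row 4, column 1; remove 6 from row 4 of P and reverse-bump: 6 enters row 3 and ejects 5; 5 enters row 2 and ejects 4; 4 enters row 1 and ejects 2. So w(5) = 2. P is now [[1, 4], [5], [6]].
Step i=4: Q has 4 at row 1, column 2; remove that cell from P, ejecting 4. So w(4) = 4. P is now [[1], [5], [6]].
Step i=3: Q has 3 at row 3, column 1; remove 6 from row 3 of P and reverse-bump: 6 enters row 2 and ejects 5; 5 enters row 1 and ejects 1. So w(3) = 1. P is now [[5], [6]].
Step i=2: Q has 2 at row 2, column 1; remove 6 from row 2 of P and reverse-bump: 6 enters row 1 and ejects 5. So w(2) = 5. P is now [[6]].
Step i=1: Q has 1 at row 1, column 1; remove that cell from P, ejecting 6. So w(1) = 6. P is now [].

So w = 6 5 1 4 2 7 3.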